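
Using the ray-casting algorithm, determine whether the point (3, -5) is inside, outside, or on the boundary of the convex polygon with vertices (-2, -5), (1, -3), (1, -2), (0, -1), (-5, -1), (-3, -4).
The point (3, -5) lies strictly outside the polygon

Cast a horizontal ray to the right from the query point and count how many polygon edges it crosses (each edge strictly once or zero times, handled with the usual half-open convention). 
Parity of crossings → even ⇒ outside.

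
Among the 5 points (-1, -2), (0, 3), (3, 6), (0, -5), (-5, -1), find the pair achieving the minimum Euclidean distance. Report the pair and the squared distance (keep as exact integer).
Pair = ((-1, -2), (0, -5)); squared distance = 10

Compute all C(5, 2) = 10 pairwise squared distances (x_i − x_j)² + (y_i − y_j)². The minimum is 10, attained by the pair ((-1, -2), (0, -5)).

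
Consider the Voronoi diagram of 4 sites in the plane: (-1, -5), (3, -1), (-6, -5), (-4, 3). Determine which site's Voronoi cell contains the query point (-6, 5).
Nearest site = (-4, 3)

The Voronoi cell of site s contains exactly those query points closer to s than to any other site. Compute squared distances from q = (-6, 5) to each site:
  (-4 − -6)² + (3 − 5)² = 8
  (-6 − -6)² + (-5 − 5)² = 100
  (3 − -6)² + (-1 − 5)² = 117
  (-1 − -6)² + (-5 − 5)² = 125
Minimum is attained by (-4, 3), so q lies in its Voronoi cell.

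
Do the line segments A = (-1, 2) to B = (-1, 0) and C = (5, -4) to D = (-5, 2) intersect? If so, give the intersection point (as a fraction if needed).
No (intersection of containing lines falls outside at least one segment)

Parametrize and solve: t = 6/5, s = 3/5. At least one of these is outside [0, 1], so the segments do not intersect.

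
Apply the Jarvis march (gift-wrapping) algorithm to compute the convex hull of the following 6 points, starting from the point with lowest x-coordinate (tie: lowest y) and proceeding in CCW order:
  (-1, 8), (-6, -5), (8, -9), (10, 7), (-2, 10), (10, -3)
Hull (CCW) = [(-6, -5), (8, -9), (10, -3), (10, 7), (-2, 10)]

Jarvis march: at each step, from the current hull vertex p, select the next vertex q as the point such that every other point lies strictly to the left of (or on) the directed line p → q. (Equivalently: for every other point r, the cross product (q − p) × (r − p) ≥ 0.)
Starting point (lowest x, tie lowest y): (-6, -5). Wrap until returning to start. Resulting hull: (-6, -5), (8, -9), (10, -3), (10, 7), (-2, 10).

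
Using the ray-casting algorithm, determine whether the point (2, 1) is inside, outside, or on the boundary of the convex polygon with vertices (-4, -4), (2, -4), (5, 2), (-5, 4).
The point (2, 1) lies strictly inside the polygon

Cast a horizontal ray to the right from the query point and count how many polygon edges it crosses (each edge strictly once or zero times, handled with the usual half-open convention). 
Parity of crossings → odd ⇒ inside.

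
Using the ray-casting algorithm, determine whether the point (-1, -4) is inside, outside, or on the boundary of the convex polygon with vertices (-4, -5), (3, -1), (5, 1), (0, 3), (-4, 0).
The point (-1, -4) lies strictly outside the polygon

Cast a horizontal ray to the right from the query point and count how many polygon edges it crosses (each edge strictly once or zero times, handled with the usual half-open convention). 
Parity of crossings → even ⇒ outside.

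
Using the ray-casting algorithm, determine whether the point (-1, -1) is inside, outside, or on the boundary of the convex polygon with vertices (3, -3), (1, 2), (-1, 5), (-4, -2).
The point (-1, -1) lies strictly inside the polygon

Cast a horizontal ray to the right from the query point and count how many polygon edges it crosses (each edge strictly once or zero times, handled with the usual half-open convention). 
Parity of crossings → odd ⇒ inside.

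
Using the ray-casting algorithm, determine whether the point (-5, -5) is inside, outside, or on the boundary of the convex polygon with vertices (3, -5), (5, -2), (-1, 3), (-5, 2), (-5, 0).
The point (-5, -5) lies strictly outside the polygon

Cast a horizontal ray to the right from the query point and count how many polygon edges it crosses (each edge strictly once or zero times, handled with the usual half-open convention). 
Parity of crossings → even ⇒ outside.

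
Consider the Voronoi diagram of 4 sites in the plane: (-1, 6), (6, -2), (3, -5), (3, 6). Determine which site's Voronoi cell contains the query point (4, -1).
Nearest site = (6, -2)

The Voronoi cell of site s contains exactly those query points closer to s than to any other site. Compute squared distances from q = (4, -1) to each site:
  (6 − 4)² + (-2 − -1)² = 5
  (3 − 4)² + (-5 − -1)² = 17
  (3 − 4)² + (6 − -1)² = 50
  (-1 − 4)² + (6 − -1)² = 74
Minimum is attained by (6, -2), so q lies in its Voronoi cell.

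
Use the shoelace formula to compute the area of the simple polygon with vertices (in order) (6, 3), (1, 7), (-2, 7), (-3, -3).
Area = 48

Shoelace formula: Area = (1/2) |Σ_i (x_i · y_{i+1} − x_{i+1} · y_i)| (indices mod n). Compute each cross term:
  (6)(7) − (1)(3) = 39
  (1)(7) − (-2)(7) = 21
  (-2)(-3) − (-3)(7) = 27
  (-3)(3) − (6)(-3) = 9
Sum = 96, so (signed) Area = 96/2 = 48, |Area| = 48.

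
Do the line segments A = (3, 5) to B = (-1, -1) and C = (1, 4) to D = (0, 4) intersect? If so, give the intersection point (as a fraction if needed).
No (intersection of containing lines falls outside at least one segment)

Parametrize and solve: t = 1/6, s = -4/3. At least one of these is outside [0, 1], so the segments do not intersect.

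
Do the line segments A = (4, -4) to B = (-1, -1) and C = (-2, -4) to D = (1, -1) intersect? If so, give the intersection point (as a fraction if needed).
Yes; intersection at (1/4, -7/4) (t = 3/4 on AB, s = 3/4 on CD)

Parametrize AB as A + t(B − A) = (4 + -5 t, -4 + 3 t) and CD as C + s(D − C) = (-2 + 3 s, -4 + 3 s). Solve the linear system for (t, s). Determinant = 24 ≠ 0, so a unique intersection of the containing lines exists. Solution: t = 3/4, s = 3/4 — both in [0, 1], so the segments cross. Intersection point: (1/4, -7/4).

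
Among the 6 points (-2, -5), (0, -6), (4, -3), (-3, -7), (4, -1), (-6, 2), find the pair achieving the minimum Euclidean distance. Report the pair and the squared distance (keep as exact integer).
Pair = ((4, -3), (4, -1)); squared distance = 4

Compute all C(6, 2) = 15 pairwise squared distances (x_i − x_j)² + (y_i − y_j)². The minimum is 4, attained by the pair ((4, -3), (4, -1)).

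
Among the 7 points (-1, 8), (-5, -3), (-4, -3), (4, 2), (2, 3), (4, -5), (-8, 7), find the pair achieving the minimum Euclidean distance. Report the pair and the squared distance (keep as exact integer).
Pair = ((-5, -3), (-4, -3)); squared distance = 1

Compute all C(7, 2) = 21 pairwise squared distances (x_i − x_j)² + (y_i − y_j)². The minimum is 1, attained by the pair ((-5, -3), (-4, -3)).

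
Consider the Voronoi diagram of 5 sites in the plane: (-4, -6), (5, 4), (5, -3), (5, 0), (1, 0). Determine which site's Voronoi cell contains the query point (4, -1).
Nearest site = (5, 0)

The Voronoi cell of site s contains exactly those query points closer to s than to any other site. Compute squared distances from q = (4, -1) to each site:
  (5 − 4)² + (0 − -1)² = 2
  (5 − 4)² + (-3 − -1)² = 5
  (1 − 4)² + (0 − -1)² = 10
  (5 − 4)² + (4 − -1)² = 26
  (-4 − 4)² + (-6 − -1)² = 89
Minimum is attained by (5, 0), so q lies in its Voronoi cell.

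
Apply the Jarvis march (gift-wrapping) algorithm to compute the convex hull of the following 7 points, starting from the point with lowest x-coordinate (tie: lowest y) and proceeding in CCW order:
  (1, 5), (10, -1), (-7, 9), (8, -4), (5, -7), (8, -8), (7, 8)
Hull (CCW) = [(-7, 9), (5, -7), (8, -8), (10, -1), (7, 8)]

Jarvis march: at each step, from the current hull vertex p, select the next vertex q as the point such that every other point lies strictly to the left of (or on) the directed line p → q. (Equivalently: for every other point r, the cross product (q − p) × (r − p) ≥ 0.)
Starting point (lowest x, tie lowest y): (-7, 9). Wrap until returning to start. Resulting hull: (-7, 9), (5, -7), (8, -8), (10, -1), (7, 8).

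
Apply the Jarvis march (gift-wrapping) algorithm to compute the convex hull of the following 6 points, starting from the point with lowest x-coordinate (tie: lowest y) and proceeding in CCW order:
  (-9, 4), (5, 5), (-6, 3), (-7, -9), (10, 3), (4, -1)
Hull (CCW) = [(-9, 4), (-7, -9), (10, 3), (5, 5)]

Jarvis march: at each step, from the current hull vertex p, select the next vertex q as the point such that every other point lies strictly to the left of (or on) the directed line p → q. (Equivalently: for every other point r, the cross product (q − p) × (r − p) ≥ 0.)
Starting point (lowest x, tie lowest y): (-9, 4). Wrap until returning to start. Resulting hull: (-9, 4), (-7, -9), (10, 3), (5, 5).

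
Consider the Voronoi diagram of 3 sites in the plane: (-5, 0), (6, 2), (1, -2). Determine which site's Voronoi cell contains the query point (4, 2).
Nearest site = (6, 2)

The Voronoi cell of site s contains exactly those query points closer to s than to any other site. Compute squared distances from q = (4, 2) to each site:
  (6 − 4)² + (2 − 2)² = 4
  (1 − 4)² + (-2 − 2)² = 25
  (-5 − 4)² + (0 − 2)² = 85
Minimum is attained by (6, 2), so q lies in its Voronoi cell.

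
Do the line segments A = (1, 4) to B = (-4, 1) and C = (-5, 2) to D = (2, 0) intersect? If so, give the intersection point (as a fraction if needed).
Yes; intersection at (-99/31, 46/31) (t = 26/31 on AB, s = 8/31 on CD)

Parametrize AB as A + t(B − A) = (1 + -5 t, 4 + -3 t) and CD as C + s(D − C) = (-5 + 7 s, 2 + -2 s). Solve the linear system for (t, s). Determinant = -31 ≠ 0, so a unique intersection of the containing lines exists. Solution: t = 26/31, s = 8/31 — both in [0, 1], so the segments cross. Intersection point: (-99/31, 46/31).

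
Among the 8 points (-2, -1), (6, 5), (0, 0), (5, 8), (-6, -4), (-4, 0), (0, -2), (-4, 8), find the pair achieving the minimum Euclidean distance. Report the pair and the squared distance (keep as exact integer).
Pair = ((0, 0), (0, -2)); squared distance = 4

Compute all C(8, 2) = 28 pairwise squared distances (x_i − x_j)² + (y_i − y_j)². The minimum is 4, attained by the pair ((0, 0), (0, -2)).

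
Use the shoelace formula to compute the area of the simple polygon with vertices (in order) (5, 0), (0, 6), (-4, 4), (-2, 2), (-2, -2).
Area = 36

Shoelace formula: Area = (1/2) |Σ_i (x_i · y_{i+1} − x_{i+1} · y_i)| (indices mod n). Compute each cross term:
  (5)(6) − (0)(0) = 30
  (0)(4) − (-4)(6) = 24
  (-4)(2) − (-2)(4) = 0
  (-2)(-2) − (-2)(2) = 8
  (-2)(0) − (5)(-2) = 10
Sum = 72, so (signed) Area = 72/2 = 36, |Area| = 36.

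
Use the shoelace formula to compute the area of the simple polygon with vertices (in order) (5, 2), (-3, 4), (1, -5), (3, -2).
Area = 33

Shoelace formula: Area = (1/2) |Σ_i (x_i · y_{i+1} − x_{i+1} · y_i)| (indices mod n). Compute each cross term:
  (5)(4) − (-3)(2) = 26
  (-3)(-5) − (1)(4) = 11
  (1)(-2) − (3)(-5) = 13
  (3)(2) − (5)(-2) = 16
Sum = 66, so (signed) Area = 66/2 = 33, |Area| = 33.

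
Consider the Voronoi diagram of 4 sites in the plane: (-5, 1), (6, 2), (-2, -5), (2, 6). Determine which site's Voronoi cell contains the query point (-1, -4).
Nearest site = (-2, -5)

The Voronoi cell of site s contains exactly those query points closer to s than to any other site. Compute squared distances from q = (-1, -4) to each site:
  (-2 − -1)² + (-5 − -4)² = 2
  (-5 − -1)² + (1 − -4)² = 41
  (6 − -1)² + (2 − -4)² = 85
  (2 − -1)² + (6 − -4)² = 109
Minimum is attained by (-2, -5), so q lies in its Voronoi cell.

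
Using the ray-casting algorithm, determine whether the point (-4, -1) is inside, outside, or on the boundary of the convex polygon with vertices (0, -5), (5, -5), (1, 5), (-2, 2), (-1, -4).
The point (-4, -1) lies strictly outside the polygon

Cast a horizontal ray to the right from the query point and count how many polygon edges it crosses (each edge strictly once or zero times, handled with the usual half-open convention). 
Parity of crossings → even ⇒ outside.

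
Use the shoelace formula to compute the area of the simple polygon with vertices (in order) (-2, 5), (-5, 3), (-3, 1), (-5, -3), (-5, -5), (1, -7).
Area = 39

Shoelace formula: Area = (1/2) |Σ_i (x_i · y_{i+1} − x_{i+1} · y_i)| (indices mod n). Compute each cross term:
  (-2)(3) − (-5)(5) = 19
  (-5)(1) − (-3)(3) = 4
  (-3)(-3) − (-5)(1) = 14
  (-5)(-5) − (-5)(-3) = 10
  (-5)(-7) − (1)(-5) = 40
  (1)(5) − (-2)(-7) = -9
Sum = 78, so (signed) Area = 78/2 = 39, |Area| = 39.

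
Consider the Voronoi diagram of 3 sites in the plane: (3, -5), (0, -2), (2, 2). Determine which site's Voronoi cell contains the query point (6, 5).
Nearest site = (2, 2)

The Voronoi cell of site s contains exactly those query points closer to s than to any other site. Compute squared distances from q = (6, 5) to each site:
  (2 − 6)² + (2 − 5)² = 25
  (0 − 6)² + (-2 − 5)² = 85
  (3 − 6)² + (-5 − 5)² = 109
Minimum is attained by (2, 2), so q lies in its Voronoi cell.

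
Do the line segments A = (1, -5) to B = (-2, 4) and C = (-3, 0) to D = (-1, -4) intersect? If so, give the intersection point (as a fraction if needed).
No (intersection of containing lines falls outside at least one segment)

Parametrize and solve: t = -1, s = 7/2. At least one of these is outside [0, 1], so the segments do not intersect.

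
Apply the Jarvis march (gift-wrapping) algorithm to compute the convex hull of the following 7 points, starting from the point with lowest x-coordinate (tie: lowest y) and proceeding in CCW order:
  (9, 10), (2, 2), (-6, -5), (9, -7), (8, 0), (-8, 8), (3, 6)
Hull (CCW) = [(-8, 8), (-6, -5), (9, -7), (9, 10)]

Jarvis march: at each step, from the current hull vertex p, select the next vertex q as the point such that every other point lies strictly to the left of (or on) the directed line p → q. (Equivalently: for every other point r, the cross product (q − p) × (r − p) ≥ 0.)
Starting point (lowest x, tie lowest y): (-8, 8). Wrap until returning to start. Resulting hull: (-8, 8), (-6, -5), (9, -7), (9, 10).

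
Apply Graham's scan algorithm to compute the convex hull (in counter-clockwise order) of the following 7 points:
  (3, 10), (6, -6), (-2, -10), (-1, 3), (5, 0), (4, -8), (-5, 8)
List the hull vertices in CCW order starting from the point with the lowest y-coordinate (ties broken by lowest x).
Hull (CCW) = [(-2, -10), (4, -8), (6, -6), (5, 0), (3, 10), (-5, 8)]

Graham scan procedure:
  1. Find the pivot p₀ = point with lowest y (tie → lowest x): (-2, -10).
  2. Sort the remaining points by polar angle around p₀.
  3. Walk through sorted points, maintaining a stack; pop the top while the last three entries make a non-left turn (cross product ≤ 0).
  4. Final stack is the convex hull in CCW order: (-2, -10), (4, -8), (6, -6), (5, 0), (3, 10), (-5, 8).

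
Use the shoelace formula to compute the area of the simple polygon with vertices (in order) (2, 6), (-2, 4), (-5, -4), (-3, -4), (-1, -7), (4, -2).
Area = 131/2

Shoelace formula: Area = (1/2) |Σ_i (x_i · y_{i+1} − x_{i+1} · y_i)| (indices mod n). Compute each cross term:
  (2)(4) − (-2)(6) = 20
  (-2)(-4) − (-5)(4) = 28
  (-5)(-4) − (-3)(-4) = 8
  (-3)(-7) − (-1)(-4) = 17
  (-1)(-2) − (4)(-7) = 30
  (4)(6) − (2)(-2) = 28
Sum = 131, so (signed) Area = 131/2 = 131/2, |Area| = 131/2.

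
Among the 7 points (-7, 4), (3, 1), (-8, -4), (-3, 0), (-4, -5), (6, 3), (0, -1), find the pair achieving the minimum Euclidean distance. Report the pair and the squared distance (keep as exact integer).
Pair = ((-3, 0), (0, -1)); squared distance = 10

Compute all C(7, 2) = 21 pairwise squared distances (x_i − x_j)² + (y_i − y_j)². The minimum is 10, attained by the pair ((-3, 0), (0, -1)).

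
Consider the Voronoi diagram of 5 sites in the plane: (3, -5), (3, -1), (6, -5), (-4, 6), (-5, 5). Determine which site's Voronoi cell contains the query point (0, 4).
Nearest site = (-4, 6)

The Voronoi cell of site s contains exactly those query points closer to s than to any other site. Compute squared distances from q = (0, 4) to each site:
  (-4 − 0)² + (6 − 4)² = 20
  (-5 − 0)² + (5 − 4)² = 26
  (3 − 0)² + (-1 − 4)² = 34
  (3 − 0)² + (-5 − 4)² = 90
  (6 − 0)² + (-5 − 4)² = 117
Minimum is attained by (-4, 6), so q lies in its Voronoi cell.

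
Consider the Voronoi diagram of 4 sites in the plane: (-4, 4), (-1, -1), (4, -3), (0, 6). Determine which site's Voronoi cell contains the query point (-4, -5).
Nearest site = (-1, -1)

The Voronoi cell of site s contains exactly those query points closer to s than to any other site. Compute squared distances from q = (-4, -5) to each site:
  (-1 − -4)² + (-1 − -5)² = 25
  (4 − -4)² + (-3 − -5)² = 68
  (-4 − -4)² + (4 − -5)² = 81
  (0 − -4)² + (6 − -5)² = 137
Minimum is attained by (-1, -1), so q lies in its Voronoi cell.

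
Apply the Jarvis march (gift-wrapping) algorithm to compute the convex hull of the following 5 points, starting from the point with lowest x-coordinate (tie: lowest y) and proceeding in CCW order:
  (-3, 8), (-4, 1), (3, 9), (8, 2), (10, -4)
Hull (CCW) = [(-4, 1), (10, -4), (8, 2), (3, 9), (-3, 8)]

Jarvis march: at each step, from the current hull vertex p, select the next vertex q as the point such that every other point lies strictly to the left of (or on) the directed line p → q. (Equivalently: for every other point r, the cross product (q − p) × (r − p) ≥ 0.)
Starting point (lowest x, tie lowest y): (-4, 1). Wrap until returning to start. Resulting hull: (-4, 1), (10, -4), (8, 2), (3, 9), (-3, 8).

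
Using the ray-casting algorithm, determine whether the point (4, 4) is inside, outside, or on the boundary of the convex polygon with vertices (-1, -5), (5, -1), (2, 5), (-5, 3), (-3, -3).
The point (4, 4) lies strictly outside the polygon

Cast a horizontal ray to the right from the query point and count how many polygon edges it crosses (each edge strictly once or zero times, handled with the usual half-open convention). 
Parity of crossings → even ⇒ outside.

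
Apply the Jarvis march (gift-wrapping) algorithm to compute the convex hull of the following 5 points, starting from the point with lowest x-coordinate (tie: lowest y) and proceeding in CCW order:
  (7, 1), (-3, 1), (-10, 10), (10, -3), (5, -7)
Hull (CCW) = [(-10, 10), (-3, 1), (5, -7), (10, -3), (7, 1)]

Jarvis march: at each step, from the current hull vertex p, select the next vertex q as the point such that every other point lies strictly to the left of (or on) the directed line p → q. (Equivalently: for every other point r, the cross product (q − p) × (r − p) ≥ 0.)
Starting point (lowest x, tie lowest y): (-10, 10). Wrap until returning to start. Resulting hull: (-10, 10), (-3, 1), (5, -7), (10, -3), (7, 1).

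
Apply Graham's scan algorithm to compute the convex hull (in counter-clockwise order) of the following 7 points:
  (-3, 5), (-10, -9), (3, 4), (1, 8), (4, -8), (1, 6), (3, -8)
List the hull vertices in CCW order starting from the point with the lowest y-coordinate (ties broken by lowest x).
Hull (CCW) = [(-10, -9), (4, -8), (3, 4), (1, 8), (-3, 5)]

Graham scan procedure:
  1. Find the pivot p₀ = point with lowest y (tie → lowest x): (-10, -9).
  2. Sort the remaining points by polar angle around p₀.
  3. Walk through sorted points, maintaining a stack; pop the top while the last three entries make a non-left turn (cross product ≤ 0).
  4. Final stack is the convex hull in CCW order: (-10, -9), (4, -8), (3, 4), (1, 8), (-3, 5).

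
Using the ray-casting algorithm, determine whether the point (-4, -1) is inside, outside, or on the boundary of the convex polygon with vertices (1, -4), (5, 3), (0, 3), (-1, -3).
The point (-4, -1) lies strictly outside the polygon

Cast a horizontal ray to the right from the query point and count how many polygon edges it crosses (each edge strictly once or zero times, handled with the usual half-open convention). 
Parity of crossings → even ⇒ outside.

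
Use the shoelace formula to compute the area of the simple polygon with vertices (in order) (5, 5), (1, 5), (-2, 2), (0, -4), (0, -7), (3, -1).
Area = 81/2

Shoelace formula: Area = (1/2) |Σ_i (x_i · y_{i+1} − x_{i+1} · y_i)| (indices mod n). Compute each cross term:
  (5)(5) − (1)(5) = 20
  (1)(2) − (-2)(5) = 12
  (-2)(-4) − (0)(2) = 8
  (0)(-7) − (0)(-4) = 0
  (0)(-1) − (3)(-7) = 21
  (3)(5) − (5)(-1) = 20
Sum = 81, so (signed) Area = 81/2 = 81/2, |Area| = 81/2.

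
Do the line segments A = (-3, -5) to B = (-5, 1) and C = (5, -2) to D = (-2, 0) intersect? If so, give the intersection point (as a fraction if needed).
No (intersection of containing lines falls outside at least one segment)

Parametrize and solve: t = 37/38, s = 27/19. At least one of these is outside [0, 1], so the segments do not intersect.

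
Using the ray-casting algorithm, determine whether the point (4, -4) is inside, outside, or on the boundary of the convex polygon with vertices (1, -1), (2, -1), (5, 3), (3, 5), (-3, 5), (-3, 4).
The point (4, -4) lies strictly outside the polygon

Cast a horizontal ray to the right from the query point and count how many polygon edges it crosses (each edge strictly once or zero times, handled with the usual half-open convention). 
Parity of crossings → even ⇒ outside.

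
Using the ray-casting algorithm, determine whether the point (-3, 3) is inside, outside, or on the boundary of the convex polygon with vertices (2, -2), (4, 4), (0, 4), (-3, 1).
The point (-3, 3) lies strictly outside the polygon

Cast a horizontal ray to the right from the query point and count how many polygon edges it crosses (each edge strictly once or zero times, handled with the usual half-open convention). 
Parity of crossings → even ⇒ outside.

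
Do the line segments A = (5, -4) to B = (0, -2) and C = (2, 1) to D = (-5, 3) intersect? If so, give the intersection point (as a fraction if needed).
No (intersection of containing lines falls outside at least one segment)

Parametrize and solve: t = 29/4, s = 19/4. At least one of these is outside [0, 1], so the segments do not intersect.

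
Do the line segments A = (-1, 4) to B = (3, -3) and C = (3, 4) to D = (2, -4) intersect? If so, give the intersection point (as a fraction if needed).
Yes; intersection at (89/39, -68/39) (t = 32/39 on AB, s = 28/39 on CD)

Parametrize AB as A + t(B − A) = (-1 + 4 t, 4 + -7 t) and CD as C + s(D − C) = (3 + -1 s, 4 + -8 s). Solve the linear system for (t, s). Determinant = 39 ≠ 0, so a unique intersection of the containing lines exists. Solution: t = 32/39, s = 28/39 — both in [0, 1], so the segments cross. Intersection point: (89/39, -68/39).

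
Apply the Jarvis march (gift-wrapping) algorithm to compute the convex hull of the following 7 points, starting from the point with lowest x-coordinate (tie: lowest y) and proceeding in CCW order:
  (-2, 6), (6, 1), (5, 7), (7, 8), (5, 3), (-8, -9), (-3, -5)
Hull (CCW) = [(-8, -9), (6, 1), (7, 8), (-2, 6)]

Jarvis march: at each step, from the current hull vertex p, select the next vertex q as the point such that every other point lies strictly to the left of (or on) the directed line p → q. (Equivalently: for every other point r, the cross product (q − p) × (r − p) ≥ 0.)
Starting point (lowest x, tie lowest y): (-8, -9). Wrap until returning to start. Resulting hull: (-8, -9), (6, 1), (7, 8), (-2, 6).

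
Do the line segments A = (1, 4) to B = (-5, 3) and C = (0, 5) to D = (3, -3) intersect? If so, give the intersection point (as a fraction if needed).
Yes; intersection at (7/17, 199/51) (t = 5/51 on AB, s = 7/51 on CD)

Parametrize AB as A + t(B − A) = (1 + -6 t, 4 + -1 t) and CD as C + s(D − C) = (0 + 3 s, 5 + -8 s). Solve the linear system for (t, s). Determinant = -51 ≠ 0, so a unique intersection of the containing lines exists. Solution: t = 5/51, s = 7/51 — both in [0, 1], so the segments cross. Intersection point: (7/17, 199/51).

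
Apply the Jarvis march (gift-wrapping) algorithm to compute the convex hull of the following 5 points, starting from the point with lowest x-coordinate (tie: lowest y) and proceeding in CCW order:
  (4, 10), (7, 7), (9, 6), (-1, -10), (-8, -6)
Hull (CCW) = [(-8, -6), (-1, -10), (9, 6), (4, 10)]

Jarvis march: at each step, from the current hull vertex p, select the next vertex q as the point such that every other point lies strictly to the left of (or on) the directed line p → q. (Equivalently: for every other point r, the cross product (q − p) × (r − p) ≥ 0.)
Starting point (lowest x, tie lowest y): (-8, -6). Wrap until returning to start. Resulting hull: (-8, -6), (-1, -10), (9, 6), (4, 10).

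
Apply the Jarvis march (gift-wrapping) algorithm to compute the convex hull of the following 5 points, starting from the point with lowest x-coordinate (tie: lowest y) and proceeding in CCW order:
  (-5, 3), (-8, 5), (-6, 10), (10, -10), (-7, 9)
Hull (CCW) = [(-8, 5), (10, -10), (-6, 10), (-7, 9)]

Jarvis march: at each step, from the current hull vertex p, select the next vertex q as the point such that every other point lies strictly to the left of (or on) the directed line p → q. (Equivalently: for every other point r, the cross product (q − p) × (r − p) ≥ 0.)
Starting point (lowest x, tie lowest y): (-8, 5). Wrap until returning to start. Resulting hull: (-8, 5), (10, -10), (-6, 10), (-7, 9).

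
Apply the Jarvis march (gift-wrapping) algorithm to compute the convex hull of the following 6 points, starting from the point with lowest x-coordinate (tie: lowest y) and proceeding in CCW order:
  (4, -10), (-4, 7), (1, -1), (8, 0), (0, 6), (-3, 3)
Hull (CCW) = [(-4, 7), (-3, 3), (4, -10), (8, 0), (0, 6)]

Jarvis march: at each step, from the current hull vertex p, select the next vertex q as the point such that every other point lies strictly to the left of (or on) the directed line p → q. (Equivalently: for every other point r, the cross product (q − p) × (r − p) ≥ 0.)
Starting point (lowest x, tie lowest y): (-4, 7). Wrap until returning to start. Resulting hull: (-4, 7), (-3, 3), (4, -10), (8, 0), (0, 6).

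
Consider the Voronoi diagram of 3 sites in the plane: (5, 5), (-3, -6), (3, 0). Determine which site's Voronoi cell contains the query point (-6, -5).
Nearest site = (-3, -6)

The Voronoi cell of site s contains exactly those query points closer to s than to any other site. Compute squared distances from q = (-6, -5) to each site:
  (-3 − -6)² + (-6 − -5)² = 10
  (3 − -6)² + (0 − -5)² = 106
  (5 − -6)² + (5 − -5)² = 221
Minimum is attained by (-3, -6), so q lies in its Voronoi cell.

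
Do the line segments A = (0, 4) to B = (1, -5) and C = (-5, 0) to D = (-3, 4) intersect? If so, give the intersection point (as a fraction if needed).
No (intersection of containing lines falls outside at least one segment)

Parametrize and solve: t = -6/11, s = 49/22. At least one of these is outside [0, 1], so the segments do not intersect.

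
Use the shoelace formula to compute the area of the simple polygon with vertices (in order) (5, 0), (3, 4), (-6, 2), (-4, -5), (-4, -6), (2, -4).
Area = 70

Shoelace formula: Area = (1/2) |Σ_i (x_i · y_{i+1} − x_{i+1} · y_i)| (indices mod n). Compute each cross term:
  (5)(4) − (3)(0) = 20
  (3)(2) − (-6)(4) = 30
  (-6)(-5) − (-4)(2) = 38
  (-4)(-6) − (-4)(-5) = 4
  (-4)(-4) − (2)(-6) = 28
  (2)(0) − (5)(-4) = 20
Sum = 140, so (signed) Area = 140/2 = 70, |Area| = 70.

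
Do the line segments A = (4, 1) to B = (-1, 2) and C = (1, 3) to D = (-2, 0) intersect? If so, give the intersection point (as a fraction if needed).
Yes; intersection at (-1/6, 11/6) (t = 5/6 on AB, s = 7/18 on CD)

Parametrize AB as A + t(B − A) = (4 + -5 t, 1 + 1 t) and CD as C + s(D − C) = (1 + -3 s, 3 + -3 s). Solve the linear system for (t, s). Determinant = -18 ≠ 0, so a unique intersection of the containing lines exists. Solution: t = 5/6, s = 7/18 — both in [0, 1], so the segments cross. Intersection point: (-1/6, 11/6).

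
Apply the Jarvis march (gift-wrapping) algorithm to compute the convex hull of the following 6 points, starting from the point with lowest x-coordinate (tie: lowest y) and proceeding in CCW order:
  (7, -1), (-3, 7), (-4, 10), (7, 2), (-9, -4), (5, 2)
Hull (CCW) = [(-9, -4), (7, -1), (7, 2), (-4, 10)]

Jarvis march: at each step, from the current hull vertex p, select the next vertex q as the point such that every other point lies strictly to the left of (or on) the directed line p → q. (Equivalently: for every other point r, the cross product (q − p) × (r − p) ≥ 0.)
Starting point (lowest x, tie lowest y): (-9, -4). Wrap until returning to start. Resulting hull: (-9, -4), (7, -1), (7, 2), (-4, 10).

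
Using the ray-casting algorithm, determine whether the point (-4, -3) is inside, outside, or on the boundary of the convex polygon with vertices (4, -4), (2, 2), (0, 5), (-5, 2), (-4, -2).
The point (-4, -3) lies strictly outside the polygon

Cast a horizontal ray to the right from the query point and count how many polygon edges it crosses (each edge strictly once or zero times, handled with the usual half-open convention). 
Parity of crossings → even ⇒ outside.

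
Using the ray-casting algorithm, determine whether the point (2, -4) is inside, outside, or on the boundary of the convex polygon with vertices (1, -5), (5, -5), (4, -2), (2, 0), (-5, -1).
The point (2, -4) lies strictly inside the polygon

Cast a horizontal ray to the right from the query point and count how many polygon edges it crosses (each edge strictly once or zero times, handled with the usual half-open convention). 
Parity of crossings → odd ⇒ inside.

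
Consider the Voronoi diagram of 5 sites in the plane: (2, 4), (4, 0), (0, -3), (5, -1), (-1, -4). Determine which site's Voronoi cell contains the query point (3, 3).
Nearest site = (2, 4)

The Voronoi cell of site s contains exactly those query points closer to s than to any other site. Compute squared distances from q = (3, 3) to each site:
  (2 − 3)² + (4 − 3)² = 2
  (4 − 3)² + (0 − 3)² = 10
  (5 − 3)² + (-1 − 3)² = 20
  (0 − 3)² + (-3 − 3)² = 45
  (-1 − 3)² + (-4 − 3)² = 65
Minimum is attained by (2, 4), so q lies in its Voronoi cell.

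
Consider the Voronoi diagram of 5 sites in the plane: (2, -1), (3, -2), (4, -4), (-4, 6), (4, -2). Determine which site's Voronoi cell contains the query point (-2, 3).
Nearest site = (-4, 6)

The Voronoi cell of site s contains exactly those query points closer to s than to any other site. Compute squared distances from q = (-2, 3) to each site:
  (-4 − -2)² + (6 − 3)² = 13
  (2 − -2)² + (-1 − 3)² = 32
  (3 − -2)² + (-2 − 3)² = 50
  (4 − -2)² + (-2 − 3)² = 61
  (4 − -2)² + (-4 − 3)² = 85
Minimum is attained by (-4, 6), so q lies in its Voronoi cell.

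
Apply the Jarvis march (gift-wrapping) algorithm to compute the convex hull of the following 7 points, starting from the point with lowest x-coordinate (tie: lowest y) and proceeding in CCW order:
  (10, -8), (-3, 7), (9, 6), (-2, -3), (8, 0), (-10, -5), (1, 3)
Hull (CCW) = [(-10, -5), (10, -8), (9, 6), (-3, 7)]

Jarvis march: at each step, from the current hull vertex p, select the next vertex q as the point such that every other point lies strictly to the left of (or on) the directed line p → q. (Equivalently: for every other point r, the cross product (q − p) × (r − p) ≥ 0.)
Starting point (lowest x, tie lowest y): (-10, -5). Wrap until returning to start. Resulting hull: (-10, -5), (10, -8), (9, 6), (-3, 7).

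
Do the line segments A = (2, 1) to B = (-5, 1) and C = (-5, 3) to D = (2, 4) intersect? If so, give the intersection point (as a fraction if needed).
No (intersection of containing lines falls outside at least one segment)

Parametrize and solve: t = 3, s = -2. At least one of these is outside [0, 1], so the segments do not intersect.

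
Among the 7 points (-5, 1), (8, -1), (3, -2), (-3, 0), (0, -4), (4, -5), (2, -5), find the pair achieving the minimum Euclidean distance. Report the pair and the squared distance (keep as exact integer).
Pair = ((4, -5), (2, -5)); squared distance = 4

Compute all C(7, 2) = 21 pairwise squared distances (x_i − x_j)² + (y_i − y_j)². The minimum is 4, attained by the pair ((4, -5), (2, -5)).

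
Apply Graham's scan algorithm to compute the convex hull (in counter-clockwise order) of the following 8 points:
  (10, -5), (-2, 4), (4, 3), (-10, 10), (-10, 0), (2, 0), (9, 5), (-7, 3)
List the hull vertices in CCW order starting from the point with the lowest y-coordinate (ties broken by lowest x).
Hull (CCW) = [(10, -5), (9, 5), (-10, 10), (-10, 0)]

Graham scan procedure:
  1. Find the pivot p₀ = point with lowest y (tie → lowest x): (10, -5).
  2. Sort the remaining points by polar angle around p₀.
  3. Walk through sorted points, maintaining a stack; pop the top while the last three entries make a non-left turn (cross product ≤ 0).
  4. Final stack is the convex hull in CCW order: (10, -5), (9, 5), (-10, 10), (-10, 0).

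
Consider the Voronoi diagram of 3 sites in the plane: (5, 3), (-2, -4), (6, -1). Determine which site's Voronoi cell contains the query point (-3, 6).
Nearest site = (5, 3)

The Voronoi cell of site s contains exactly those query points closer to s than to any other site. Compute squared distances from q = (-3, 6) to each site:
  (5 − -3)² + (3 − 6)² = 73
  (-2 − -3)² + (-4 − 6)² = 101
  (6 − -3)² + (-1 − 6)² = 130
Minimum is attained by (5, 3), so q lies in its Voronoi cell.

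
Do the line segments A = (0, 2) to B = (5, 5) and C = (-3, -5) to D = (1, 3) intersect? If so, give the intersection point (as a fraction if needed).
Yes; intersection at (5/7, 17/7) (t = 1/7 on AB, s = 13/14 on CD)

Parametrize AB as A + t(B − A) = (0 + 5 t, 2 + 3 t) and CD as C + s(D − C) = (-3 + 4 s, -5 + 8 s). Solve the linear system for (t, s). Determinant = -28 ≠ 0, so a unique intersection of the containing lines exists. Solution: t = 1/7, s = 13/14 — both in [0, 1], so the segments cross. Intersection point: (5/7, 17/7).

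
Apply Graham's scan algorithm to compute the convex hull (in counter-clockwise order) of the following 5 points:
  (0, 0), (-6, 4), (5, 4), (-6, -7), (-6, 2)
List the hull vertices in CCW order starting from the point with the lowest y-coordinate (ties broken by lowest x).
Hull (CCW) = [(-6, -7), (5, 4), (-6, 4)]

Graham scan procedure:
  1. Find the pivot p₀ = point with lowest y (tie → lowest x): (-6, -7).
  2. Sort the remaining points by polar angle around p₀.
  3. Walk through sorted points, maintaining a stack; pop the top while the last three entries make a non-left turn (cross product ≤ 0).
  4. Final stack is the convex hull in CCW order: (-6, -7), (5, 4), (-6, 4).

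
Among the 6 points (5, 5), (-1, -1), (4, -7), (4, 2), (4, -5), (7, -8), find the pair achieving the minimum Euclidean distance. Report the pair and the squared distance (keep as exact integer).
Pair = ((4, -7), (4, -5)); squared distance = 4

Compute all C(6, 2) = 15 pairwise squared distances (x_i − x_j)² + (y_i − y_j)². The minimum is 4, attained by the pair ((4, -7), (4, -5)).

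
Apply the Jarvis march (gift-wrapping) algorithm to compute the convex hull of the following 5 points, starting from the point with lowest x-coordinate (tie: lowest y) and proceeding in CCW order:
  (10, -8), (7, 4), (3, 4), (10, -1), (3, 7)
Hull (CCW) = [(3, 4), (10, -8), (10, -1), (7, 4), (3, 7)]

Jarvis march: at each step, from the current hull vertex p, select the next vertex q as the point such that every other point lies strictly to the left of (or on) the directed line p → q. (Equivalently: for every other point r, the cross product (q − p) × (r − p) ≥ 0.)
Starting point (lowest x, tie lowest y): (3, 4). Wrap until returning to start. Resulting hull: (3, 4), (10, -8), (10, -1), (7, 4), (3, 7).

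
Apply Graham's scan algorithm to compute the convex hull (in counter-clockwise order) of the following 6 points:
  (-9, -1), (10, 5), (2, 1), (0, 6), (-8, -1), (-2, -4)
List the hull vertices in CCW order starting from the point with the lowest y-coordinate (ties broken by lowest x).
Hull (CCW) = [(-2, -4), (10, 5), (0, 6), (-9, -1)]

Graham scan procedure:
  1. Find the pivot p₀ = point with lowest y (tie → lowest x): (-2, -4).
  2. Sort the remaining points by polar angle around p₀.
  3. Walk through sorted points, maintaining a stack; pop the top while the last three entries make a non-left turn (cross product ≤ 0).
  4. Final stack is the convex hull in CCW order: (-2, -4), (10, 5), (0, 6), (-9, -1).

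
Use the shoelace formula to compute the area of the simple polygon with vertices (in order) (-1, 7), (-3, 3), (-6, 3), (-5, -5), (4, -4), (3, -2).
Area = 135/2

Shoelace formula: Area = (1/2) |Σ_i (x_i · y_{i+1} − x_{i+1} · y_i)| (indices mod n). Compute each cross term:
  (-1)(3) − (-3)(7) = 18
  (-3)(3) − (-6)(3) = 9
  (-6)(-5) − (-5)(3) = 45
  (-5)(-4) − (4)(-5) = 40
  (4)(-2) − (3)(-4) = 4
  (3)(7) − (-1)(-2) = 19
Sum = 135, so (signed) Area = 135/2 = 135/2, |Area| = 135/2.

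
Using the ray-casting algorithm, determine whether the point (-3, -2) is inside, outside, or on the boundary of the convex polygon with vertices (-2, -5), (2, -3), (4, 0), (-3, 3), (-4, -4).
The point (-3, -2) lies strictly inside the polygon

Cast a horizontal ray to the right from the query point and count how many polygon edges it crosses (each edge strictly once or zero times, handled with the usual half-open convention). 
Parity of crossings → odd ⇒ inside.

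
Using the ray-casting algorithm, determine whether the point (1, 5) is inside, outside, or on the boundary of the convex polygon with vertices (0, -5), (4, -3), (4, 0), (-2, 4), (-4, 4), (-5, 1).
The point (1, 5) lies strictly outside the polygon

Cast a horizontal ray to the right from the query point and count how many polygon edges it crosses (each edge strictly once or zero times, handled with the usual half-open convention). 
Parity of crossings → even ⇒ outside.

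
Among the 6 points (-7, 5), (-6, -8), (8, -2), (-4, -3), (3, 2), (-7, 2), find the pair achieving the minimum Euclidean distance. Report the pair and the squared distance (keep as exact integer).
Pair = ((-7, 5), (-7, 2)); squared distance = 9

Compute all C(6, 2) = 15 pairwise squared distances (x_i − x_j)² + (y_i − y_j)². The minimum is 9, attained by the pair ((-7, 5), (-7, 2)).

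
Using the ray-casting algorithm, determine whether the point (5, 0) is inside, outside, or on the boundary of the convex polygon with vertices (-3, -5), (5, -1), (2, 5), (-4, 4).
The point (5, 0) lies strictly outside the polygon

Cast a horizontal ray to the right from the query point and count how many polygon edges it crosses (each edge strictly once or zero times, handled with the usual half-open convention). 
Parity of crossings → even ⇒ outside.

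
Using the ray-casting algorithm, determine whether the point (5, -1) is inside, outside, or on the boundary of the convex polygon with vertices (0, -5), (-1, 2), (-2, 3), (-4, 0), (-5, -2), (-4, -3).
The point (5, -1) lies strictly outside the polygon

Cast a horizontal ray to the right from the query point and count how many polygon edges it crosses (each edge strictly once or zero times, handled with the usual half-open convention). 
Parity of crossings → even ⇒ outside.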